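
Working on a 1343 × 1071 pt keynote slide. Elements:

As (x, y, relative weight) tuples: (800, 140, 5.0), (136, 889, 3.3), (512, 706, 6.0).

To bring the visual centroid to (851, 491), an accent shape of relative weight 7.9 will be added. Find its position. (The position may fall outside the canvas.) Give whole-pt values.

(1439, 384)

After adding the accent shape, total weight = 5.0 + 3.3 + 6.0 + 7.9 = 22.2.
Along x: (7520.8 + 7.9·x) / 22.2 = 851 (existing moment 5.0·800 + 3.3·136 + 6.0·512 = 7520.8) ⇒ x = (18892.2 − 7520.8) / 7.9 ≈ 1439.42.
Along y: (7869.7 + 7.9·y) / 22.2 = 491 (existing moment 5.0·140 + 3.3·889 + 6.0·706 = 7869.7) ⇒ y = (10900.2 − 7869.7) / 7.9 ≈ 383.61.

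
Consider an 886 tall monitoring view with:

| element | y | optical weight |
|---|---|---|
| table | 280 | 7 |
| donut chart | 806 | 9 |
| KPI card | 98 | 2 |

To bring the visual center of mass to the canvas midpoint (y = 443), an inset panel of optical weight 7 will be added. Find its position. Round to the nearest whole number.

y ≈ 238

With the inset panel, Σw becomes 7 + 9 + 2 + 7 = 25.
y: target moment 25×443 = 11075; current 7·280 + 9·806 + 2·98 = 9410; the inset panel supplies 1665, so y = 1665/7 ≈ 237.86.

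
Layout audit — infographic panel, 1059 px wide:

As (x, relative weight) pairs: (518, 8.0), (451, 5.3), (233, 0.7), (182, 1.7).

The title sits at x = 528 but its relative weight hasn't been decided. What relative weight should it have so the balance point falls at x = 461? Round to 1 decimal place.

w ≈ 3.4

Existing Σw = 15.7 (8.0 + 5.3 + 0.7 + 1.7); existing moment 8.0·518 + 5.3·451 + 0.7·233 + 1.7·182 = 7006.8.
Balance at x = 461 requires (7006.8 + w·528) / (15.7 + w) = 461.
Rearranging, w·(528 − 461) = 461·15.7 − 7006.8 = 230.9, so w ≈ 230.9/67 = 3.45.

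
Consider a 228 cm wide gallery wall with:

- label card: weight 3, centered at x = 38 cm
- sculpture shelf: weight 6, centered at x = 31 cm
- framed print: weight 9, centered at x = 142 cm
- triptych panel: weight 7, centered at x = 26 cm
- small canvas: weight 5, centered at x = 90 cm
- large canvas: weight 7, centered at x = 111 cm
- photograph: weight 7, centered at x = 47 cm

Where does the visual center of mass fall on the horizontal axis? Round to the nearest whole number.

x ≈ 75

Total weight = 3 + 6 + 9 + 7 + 5 + 7 + 7 = 44.
Σw·x = 3316; x̄ = 3316/44 ≈ 75.36.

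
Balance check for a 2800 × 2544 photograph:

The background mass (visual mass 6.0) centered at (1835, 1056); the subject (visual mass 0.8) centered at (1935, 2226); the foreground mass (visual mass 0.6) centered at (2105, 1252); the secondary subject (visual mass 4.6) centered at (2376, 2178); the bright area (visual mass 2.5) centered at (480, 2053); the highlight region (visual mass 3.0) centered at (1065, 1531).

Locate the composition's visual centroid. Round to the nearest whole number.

Σw = 6.0 + 0.8 + 0.6 + 4.6 + 2.5 + 3.0 = 17.5.
x-moment: 6.0·1835 + 0.8·1935 + 0.6·2105 + 4.6·2376 + 2.5·480 + 3.0·1065 = 29145.6; centroid 29145.6/17.5 ≈ 1665.46.
y-moment: 6.0·1056 + 0.8·2226 + 0.6·1252 + 4.6·2178 + 2.5·2053 + 3.0·1531 = 28612.3; centroid 28612.3/17.5 ≈ 1634.99.

(1665, 1635)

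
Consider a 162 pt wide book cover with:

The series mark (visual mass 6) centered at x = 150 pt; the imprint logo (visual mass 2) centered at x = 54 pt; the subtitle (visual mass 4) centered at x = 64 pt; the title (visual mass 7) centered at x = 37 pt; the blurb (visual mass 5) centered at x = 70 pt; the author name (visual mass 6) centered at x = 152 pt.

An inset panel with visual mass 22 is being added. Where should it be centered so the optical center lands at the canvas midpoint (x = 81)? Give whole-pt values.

New total weight: (6 + 2 + 4 + 7 + 5 + 6) + 22 = 52.
x: target moment 52×81 = 4212; current 6·150 + 2·54 + 4·64 + 7·37 + 5·70 + 6·152 = 2785; the inset panel supplies 1427, so x = 1427/22 ≈ 64.86.

x ≈ 65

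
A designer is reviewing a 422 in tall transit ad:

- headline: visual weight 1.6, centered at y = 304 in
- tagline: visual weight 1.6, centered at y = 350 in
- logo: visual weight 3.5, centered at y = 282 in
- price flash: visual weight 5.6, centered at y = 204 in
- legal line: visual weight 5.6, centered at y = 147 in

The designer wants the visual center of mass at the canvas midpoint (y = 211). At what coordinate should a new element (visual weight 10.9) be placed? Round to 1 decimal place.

With the new element, Σw becomes 1.6 + 1.6 + 3.5 + 5.6 + 5.6 + 10.9 = 28.8.
y: target moment 28.8×211 = 6076.8; current 1.6·304 + 1.6·350 + 3.5·282 + 5.6·204 + 5.6·147 = 3999.0; the new element supplies 2077.8, so y = 2077.8/10.9 ≈ 190.62.

y ≈ 190.6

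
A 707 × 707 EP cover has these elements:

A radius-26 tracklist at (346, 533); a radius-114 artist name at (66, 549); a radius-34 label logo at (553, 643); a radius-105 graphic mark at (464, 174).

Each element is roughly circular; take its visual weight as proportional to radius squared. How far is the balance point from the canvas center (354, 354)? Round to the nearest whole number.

≈ 97

Weights ∝ r²: tracklist 26² = 676, artist name 114² = 12996, label logo 34² = 1156, graphic mark 105² = 11025; Σw = 25853.
x-moment: 676·346 + 12996·66 + 1156·553 + 11025·464 = 6846500; centroid 6846500/25853 ≈ 264.82.
y-moment: 676·533 + 12996·549 + 1156·643 + 11025·174 = 10156770; centroid 10156770/25853 ≈ 392.87.
Relative to (354, 354): Δ = (-89.18, 38.87); |Δ| = √(-89.18² + 38.87²) ≈ 97.28.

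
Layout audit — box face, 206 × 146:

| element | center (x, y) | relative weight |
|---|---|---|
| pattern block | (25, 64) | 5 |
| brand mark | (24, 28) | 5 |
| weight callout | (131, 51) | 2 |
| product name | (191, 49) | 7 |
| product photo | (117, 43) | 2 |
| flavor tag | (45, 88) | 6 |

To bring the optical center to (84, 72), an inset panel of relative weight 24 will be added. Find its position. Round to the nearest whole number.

(81, 90)

New total weight: (5 + 5 + 2 + 7 + 2 + 6) + 24 = 51.
x: target moment 51×84 = 4284; current 5·25 + 5·24 + 2·131 + 7·191 + 2·117 + 6·45 = 2348; the inset panel supplies 1936, so x = 1936/24 ≈ 80.67.
y: target moment 51×72 = 3672; current 5·64 + 5·28 + 2·51 + 7·49 + 2·43 + 6·88 = 1519; the inset panel supplies 2153, so y = 2153/24 ≈ 89.71.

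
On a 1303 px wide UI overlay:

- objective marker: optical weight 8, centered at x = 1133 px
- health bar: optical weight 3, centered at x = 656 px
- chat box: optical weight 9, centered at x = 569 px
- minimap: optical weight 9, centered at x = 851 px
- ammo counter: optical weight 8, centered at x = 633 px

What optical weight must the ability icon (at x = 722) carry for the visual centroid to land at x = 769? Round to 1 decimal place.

w ≈ 9.0

Fixed elements: Σw = 8 + 3 + 9 + 9 + 8 = 37, Σw·x = 8·1133 + 3·656 + 9·569 + 9·851 + 8·633 = 28876.
For the centroid to hit 769: (28876 + w·722) / (37 + w) = 769.
Rearranging, w·(722 − 769) = 769·37 − 28876 = -423, so w ≈ -423/-47 = 9.00.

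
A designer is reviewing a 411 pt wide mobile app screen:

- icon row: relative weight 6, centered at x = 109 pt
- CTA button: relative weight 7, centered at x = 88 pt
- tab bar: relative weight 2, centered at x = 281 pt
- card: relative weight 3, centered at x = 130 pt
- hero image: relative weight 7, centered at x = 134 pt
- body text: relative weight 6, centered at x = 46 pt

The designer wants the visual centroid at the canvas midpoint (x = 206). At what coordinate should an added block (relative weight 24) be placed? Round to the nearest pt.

With the added block, Σw becomes 6 + 7 + 2 + 3 + 7 + 6 + 24 = 55.
x: target moment 55×206 = 11330; current 6·109 + 7·88 + 2·281 + 3·130 + 7·134 + 6·46 = 3436; the added block supplies 7894, so x = 7894/24 ≈ 328.92.

x ≈ 329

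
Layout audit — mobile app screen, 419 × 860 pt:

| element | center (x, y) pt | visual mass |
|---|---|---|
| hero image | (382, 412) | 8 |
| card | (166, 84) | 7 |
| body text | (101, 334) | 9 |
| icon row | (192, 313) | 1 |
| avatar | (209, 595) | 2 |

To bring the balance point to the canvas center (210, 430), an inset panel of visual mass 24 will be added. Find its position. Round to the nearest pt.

After adding the inset panel, total weight = 8 + 7 + 9 + 1 + 2 + 24 = 51.
Along x: (5737 + 24·x) / 51 = 210 (existing moment 8·382 + 7·166 + 9·101 + 1·192 + 2·209 = 5737) ⇒ x = (10710 − 5737) / 24 ≈ 207.21.
Along y: (8393 + 24·y) / 51 = 430 (existing moment 8·412 + 7·84 + 9·334 + 1·313 + 2·595 = 8393) ⇒ y = (21930 − 8393) / 24 ≈ 564.04.

(207, 564)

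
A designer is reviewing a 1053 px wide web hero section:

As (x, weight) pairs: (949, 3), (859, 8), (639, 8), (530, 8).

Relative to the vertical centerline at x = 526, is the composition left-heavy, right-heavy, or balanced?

Weights sum to 3 + 8 + 8 + 8 = 27.
x-moment: 3·949 + 8·859 + 8·639 + 8·530 = 19071; centroid 19071/27 ≈ 706.33.
706.3 lies right of the midline 526, so the layout is right-heavy.

right-heavy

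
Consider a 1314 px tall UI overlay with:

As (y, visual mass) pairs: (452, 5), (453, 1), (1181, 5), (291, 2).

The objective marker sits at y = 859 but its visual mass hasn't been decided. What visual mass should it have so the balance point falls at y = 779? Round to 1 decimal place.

w ≈ 11.6

Known weights sum to 5 + 1 + 5 + 2 = 13; their moment is 5·452 + 1·453 + 5·1181 + 2·291 = 9200.
Set Σw·y/Σw = 779: (9200 + 859w) = 779·(13 + w).
Rearranging, w·(859 − 779) = 779·13 − 9200 = 927, so w ≈ 927/80 = 11.59.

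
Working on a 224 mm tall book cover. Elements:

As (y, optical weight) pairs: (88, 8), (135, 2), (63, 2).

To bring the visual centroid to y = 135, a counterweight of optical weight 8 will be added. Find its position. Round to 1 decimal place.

New total weight: (8 + 2 + 2) + 8 = 20.
y: need Σw·y = 20·135 = 2700. Existing = 8·88 + 2·135 + 2·63 = 1100. Remainder 1600 / 8 ≈ 200.00.

y ≈ 200.0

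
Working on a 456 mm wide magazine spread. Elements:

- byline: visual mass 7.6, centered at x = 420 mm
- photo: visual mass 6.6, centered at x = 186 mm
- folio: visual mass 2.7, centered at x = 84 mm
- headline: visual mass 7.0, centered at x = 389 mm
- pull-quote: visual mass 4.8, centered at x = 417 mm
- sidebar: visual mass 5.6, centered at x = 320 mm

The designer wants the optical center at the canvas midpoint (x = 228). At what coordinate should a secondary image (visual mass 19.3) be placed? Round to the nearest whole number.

x ≈ 55

New total weight: (7.6 + 6.6 + 2.7 + 7.0 + 4.8 + 5.6) + 19.3 = 53.6.
x: need Σw·x = 53.6·228 = 12220.8. Existing = 7.6·420 + 6.6·186 + 2.7·84 + 7.0·389 + 4.8·417 + 5.6·320 = 11163.0. Remainder 1057.8 / 19.3 ≈ 54.81.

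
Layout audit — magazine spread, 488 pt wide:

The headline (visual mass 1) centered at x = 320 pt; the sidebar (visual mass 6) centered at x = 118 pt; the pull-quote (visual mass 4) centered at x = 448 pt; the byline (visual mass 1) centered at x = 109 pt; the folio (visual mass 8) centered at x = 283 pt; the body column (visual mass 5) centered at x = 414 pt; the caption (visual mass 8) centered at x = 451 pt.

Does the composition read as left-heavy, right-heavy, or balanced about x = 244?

Σw = 1 + 6 + 4 + 1 + 8 + 5 + 8 = 33.
x-moment: 1·320 + 6·118 + 4·448 + 1·109 + 8·283 + 5·414 + 8·451 = 10871; centroid 10871/33 ≈ 329.42.
329.4 vs midline 244 → right-heavy.

right-heavy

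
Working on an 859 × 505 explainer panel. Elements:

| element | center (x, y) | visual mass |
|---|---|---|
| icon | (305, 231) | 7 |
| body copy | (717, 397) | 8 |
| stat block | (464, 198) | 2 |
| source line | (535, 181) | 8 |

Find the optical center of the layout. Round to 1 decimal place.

(523.2, 265.5)

Total weight = 7 + 8 + 2 + 8 = 25.
x-moment: 7·305 + 8·717 + 2·464 + 8·535 = 13079; centroid 13079/25 ≈ 523.16.
y-moment: 7·231 + 8·397 + 2·198 + 8·181 = 6637; centroid 6637/25 ≈ 265.48.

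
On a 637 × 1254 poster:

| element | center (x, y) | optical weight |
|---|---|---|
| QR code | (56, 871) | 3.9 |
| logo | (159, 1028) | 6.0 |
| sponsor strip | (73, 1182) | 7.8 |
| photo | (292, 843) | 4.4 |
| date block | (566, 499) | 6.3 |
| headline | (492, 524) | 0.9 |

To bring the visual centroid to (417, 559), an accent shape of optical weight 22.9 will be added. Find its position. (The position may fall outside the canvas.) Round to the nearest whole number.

(643, 134)

With the accent shape, Σw becomes 3.9 + 6.0 + 7.8 + 4.4 + 6.3 + 0.9 + 22.9 = 52.2.
Along x: (7035.2 + 22.9·x) / 52.2 = 417 (existing moment 3.9·56 + 6.0·159 + 7.8·73 + 4.4·292 + 6.3·566 + 0.9·492 = 7035.2) ⇒ x = (21767.4 − 7035.2) / 22.9 ≈ 643.33.
Along y: (26109.0 + 22.9·y) / 52.2 = 559 (existing moment 3.9·871 + 6.0·1028 + 7.8·1182 + 4.4·843 + 6.3·499 + 0.9·524 = 26109.0) ⇒ y = (29179.8 − 26109.0) / 22.9 ≈ 134.10.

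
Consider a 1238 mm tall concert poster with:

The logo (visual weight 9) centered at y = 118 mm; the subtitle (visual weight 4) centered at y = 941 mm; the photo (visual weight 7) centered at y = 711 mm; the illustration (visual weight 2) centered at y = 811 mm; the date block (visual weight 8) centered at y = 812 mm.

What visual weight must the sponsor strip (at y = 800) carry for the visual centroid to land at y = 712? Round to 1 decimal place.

Existing Σw = 30 (9 + 4 + 7 + 2 + 8); existing moment 9·118 + 4·941 + 7·711 + 2·811 + 8·812 = 17921.
Set Σw·y/Σw = 712: (17921 + 800w) = 712·(30 + w).
Rearranging, w·(800 − 712) = 712·30 − 17921 = 3439, so w ≈ 3439/88 = 39.08.

w ≈ 39.1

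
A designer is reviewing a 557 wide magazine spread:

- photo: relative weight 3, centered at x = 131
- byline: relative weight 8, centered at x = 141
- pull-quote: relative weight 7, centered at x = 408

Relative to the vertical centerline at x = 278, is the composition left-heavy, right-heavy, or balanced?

Total weight = 3 + 8 + 7 = 18.
x: (3·131 + 8·141 + 7·408) / 18 = 4377 / 18 ≈ 243.17
243.2 vs midline 278 → left-heavy.

left-heavy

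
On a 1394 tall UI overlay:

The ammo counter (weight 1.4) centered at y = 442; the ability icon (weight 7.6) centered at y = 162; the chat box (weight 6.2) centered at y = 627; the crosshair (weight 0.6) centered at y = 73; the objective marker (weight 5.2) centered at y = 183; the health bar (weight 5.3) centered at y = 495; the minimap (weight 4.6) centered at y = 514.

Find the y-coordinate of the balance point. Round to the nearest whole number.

y ≈ 379

Σw = 1.4 + 7.6 + 6.2 + 0.6 + 5.2 + 5.3 + 4.6 = 30.9.
y: moment 11720.7 / weight 30.9 ≈ 379.31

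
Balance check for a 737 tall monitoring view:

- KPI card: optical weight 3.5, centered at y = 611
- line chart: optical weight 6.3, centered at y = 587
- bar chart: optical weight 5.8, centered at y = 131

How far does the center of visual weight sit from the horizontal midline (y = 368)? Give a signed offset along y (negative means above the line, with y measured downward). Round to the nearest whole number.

≈ 55

Total weight = 3.5 + 6.3 + 5.8 = 15.6.
y-moment: 3.5·611 + 6.3·587 + 5.8·131 = 6596.4; centroid 6596.4/15.6 ≈ 422.85.
Difference: 422.85 − 368 ≈ 54.85.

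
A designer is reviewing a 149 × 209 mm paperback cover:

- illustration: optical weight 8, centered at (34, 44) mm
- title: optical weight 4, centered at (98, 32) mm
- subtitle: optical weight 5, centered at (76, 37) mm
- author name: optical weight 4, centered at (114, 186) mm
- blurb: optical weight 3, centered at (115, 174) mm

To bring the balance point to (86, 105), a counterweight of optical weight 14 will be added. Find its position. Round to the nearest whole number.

After adding the counterweight, total weight = 8 + 4 + 5 + 4 + 3 + 14 = 38.
x: need Σw·x = 38·86 = 3268. Existing = 8·34 + 4·98 + 5·76 + 4·114 + 3·115 = 1845. Remainder 1423 / 14 ≈ 101.64.
y: need Σw·y = 38·105 = 3990. Existing = 8·44 + 4·32 + 5·37 + 4·186 + 3·174 = 1931. Remainder 2059 / 14 ≈ 147.07.

(102, 147)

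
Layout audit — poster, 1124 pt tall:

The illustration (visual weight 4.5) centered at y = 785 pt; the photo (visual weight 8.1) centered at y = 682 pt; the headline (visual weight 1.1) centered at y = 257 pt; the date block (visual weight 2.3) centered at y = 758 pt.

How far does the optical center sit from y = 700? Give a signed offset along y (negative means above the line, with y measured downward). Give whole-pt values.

≈ -7 pt

Total weight = 4.5 + 8.1 + 1.1 + 2.3 = 16.0.
Σw·y = 4.5·785 + 8.1·682 + 1.1·257 + 2.3·758 = 11082.8, so ȳ = 11082.8/16.0 ≈ 692.67.
Against y = 700, that's 692.67 − 700 = -7.33.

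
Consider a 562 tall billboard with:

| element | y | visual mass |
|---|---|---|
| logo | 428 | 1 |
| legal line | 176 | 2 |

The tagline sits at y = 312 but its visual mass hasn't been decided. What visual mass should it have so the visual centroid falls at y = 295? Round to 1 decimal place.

Fixed elements: Σw = 1 + 2 = 3, Σw·y = 1·428 + 2·176 = 780.
Balance at y = 295 requires (780 + w·312) / (3 + w) = 295.
Rearranging, w·(312 − 295) = 295·3 − 780 = 105, so w ≈ 105/17 = 6.18.

w ≈ 6.2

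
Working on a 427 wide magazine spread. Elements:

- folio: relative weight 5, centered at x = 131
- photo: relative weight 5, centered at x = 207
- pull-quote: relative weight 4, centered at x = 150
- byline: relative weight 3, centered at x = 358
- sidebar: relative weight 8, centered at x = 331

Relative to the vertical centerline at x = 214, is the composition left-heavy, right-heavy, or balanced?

right-heavy

Σw = 5 + 5 + 4 + 3 + 8 = 25.
x: (5·131 + 5·207 + 4·150 + 3·358 + 8·331) / 25 = 6012 / 25 ≈ 240.48
240.5 lies right of the midline 214, so the layout is right-heavy.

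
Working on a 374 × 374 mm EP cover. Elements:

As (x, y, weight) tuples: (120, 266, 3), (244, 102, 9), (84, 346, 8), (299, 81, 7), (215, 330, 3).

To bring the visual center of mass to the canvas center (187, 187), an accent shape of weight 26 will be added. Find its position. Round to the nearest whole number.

With the accent shape, Σw becomes 3 + 9 + 8 + 7 + 3 + 26 = 56.
Along x: (5966 + 26·x) / 56 = 187 (existing moment 3·120 + 9·244 + 8·84 + 7·299 + 3·215 = 5966) ⇒ x = (10472 − 5966) / 26 ≈ 173.31.
Along y: (6041 + 26·y) / 56 = 187 (existing moment 3·266 + 9·102 + 8·346 + 7·81 + 3·330 = 6041) ⇒ y = (10472 − 6041) / 26 ≈ 170.42.

(173, 170)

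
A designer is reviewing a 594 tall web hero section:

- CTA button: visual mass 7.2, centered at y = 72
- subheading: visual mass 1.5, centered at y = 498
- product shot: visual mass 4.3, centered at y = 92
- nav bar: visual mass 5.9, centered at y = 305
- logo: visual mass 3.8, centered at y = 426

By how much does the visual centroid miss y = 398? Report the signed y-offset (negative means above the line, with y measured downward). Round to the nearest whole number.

≈ -174

Weights sum to 7.2 + 1.5 + 4.3 + 5.9 + 3.8 = 22.7.
y-moment: 7.2·72 + 1.5·498 + 4.3·92 + 5.9·305 + 3.8·426 = 5079.3; centroid 5079.3/22.7 ≈ 223.76.
Offset from y = 398: 223.76 − 398 ≈ -174.24.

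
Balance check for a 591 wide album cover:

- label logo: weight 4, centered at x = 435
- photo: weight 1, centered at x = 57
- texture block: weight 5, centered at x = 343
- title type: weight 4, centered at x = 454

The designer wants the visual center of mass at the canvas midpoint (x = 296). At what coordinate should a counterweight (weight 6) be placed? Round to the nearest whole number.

x ≈ 99

With the counterweight, Σw becomes 4 + 1 + 5 + 4 + 6 = 20.
x: need Σw·x = 20·296 = 5920. Existing = 4·435 + 1·57 + 5·343 + 4·454 = 5328. Remainder 592 / 6 ≈ 98.67.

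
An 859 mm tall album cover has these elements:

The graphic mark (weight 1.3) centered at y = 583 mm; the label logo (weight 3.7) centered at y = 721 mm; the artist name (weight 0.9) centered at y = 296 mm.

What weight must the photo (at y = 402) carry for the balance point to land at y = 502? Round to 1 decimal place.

w ≈ 7.3

Existing Σw = 5.9 (1.3 + 3.7 + 0.9); existing moment 1.3·583 + 3.7·721 + 0.9·296 = 3692.0.
Set Σw·y/Σw = 502: (3692.0 + 402w) = 502·(5.9 + w).
Rearranging, w·(402 − 502) = 502·5.9 − 3692.0 = -730.2, so w ≈ -730.2/-100 = 7.30.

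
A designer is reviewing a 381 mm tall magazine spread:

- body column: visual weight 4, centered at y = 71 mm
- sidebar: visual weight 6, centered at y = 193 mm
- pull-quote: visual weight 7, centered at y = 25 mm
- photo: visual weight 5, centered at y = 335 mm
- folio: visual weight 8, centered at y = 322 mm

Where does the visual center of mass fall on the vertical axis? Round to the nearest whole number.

y ≈ 196

Weights sum to 4 + 6 + 7 + 5 + 8 = 30.
y-moment: 4·71 + 6·193 + 7·25 + 5·335 + 8·322 = 5868; centroid 5868/30 ≈ 195.60.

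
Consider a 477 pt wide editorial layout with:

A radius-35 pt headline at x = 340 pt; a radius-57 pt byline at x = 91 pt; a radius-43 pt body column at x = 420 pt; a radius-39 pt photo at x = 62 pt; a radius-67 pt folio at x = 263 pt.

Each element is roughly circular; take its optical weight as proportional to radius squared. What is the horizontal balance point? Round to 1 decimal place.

x ≈ 224.1

Weights ∝ r²: headline 35² = 1225, byline 57² = 3249, body column 43² = 1849, photo 39² = 1521, folio 67² = 4489; Σw = 12333.
x-moment: 1225·340 + 3249·91 + 1849·420 + 1521·62 + 4489·263 = 2763648; centroid 2763648/12333 ≈ 224.09.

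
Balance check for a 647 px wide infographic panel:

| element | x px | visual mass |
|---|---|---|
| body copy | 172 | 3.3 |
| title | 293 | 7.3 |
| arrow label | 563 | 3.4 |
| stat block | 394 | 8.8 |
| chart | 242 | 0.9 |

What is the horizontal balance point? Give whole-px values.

Weights sum to 3.3 + 7.3 + 3.4 + 8.8 + 0.9 = 23.7.
Σw·x = 3.3·172 + 7.3·293 + 3.4·563 + 8.8·394 + 0.9·242 = 8305.7, so x̄ = 8305.7/23.7 ≈ 350.45.

x ≈ 350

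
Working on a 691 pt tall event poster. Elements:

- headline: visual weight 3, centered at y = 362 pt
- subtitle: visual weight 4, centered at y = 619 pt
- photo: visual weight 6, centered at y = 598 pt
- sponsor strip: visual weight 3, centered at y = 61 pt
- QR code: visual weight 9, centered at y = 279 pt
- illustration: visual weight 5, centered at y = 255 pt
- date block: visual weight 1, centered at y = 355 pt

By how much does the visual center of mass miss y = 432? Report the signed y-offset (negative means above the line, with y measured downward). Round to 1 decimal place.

≈ -61.9 pt

Weights sum to 3 + 4 + 6 + 3 + 9 + 5 + 1 = 31.
Σw·y = 11474; ȳ = 11474/31 ≈ 370.13.
Offset from y = 432: 370.13 − 432 ≈ -61.87.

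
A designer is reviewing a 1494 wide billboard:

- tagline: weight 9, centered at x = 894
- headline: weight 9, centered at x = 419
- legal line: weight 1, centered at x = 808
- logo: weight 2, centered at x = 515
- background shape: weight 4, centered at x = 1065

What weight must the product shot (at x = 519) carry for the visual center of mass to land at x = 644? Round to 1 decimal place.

w ≈ 14.5

Existing Σw = 25 (9 + 9 + 1 + 2 + 4); existing moment 9·894 + 9·419 + 1·808 + 2·515 + 4·1065 = 17915.
Balance at x = 644 requires (17915 + w·519) / (25 + w) = 644.
Rearranging, w·(519 − 644) = 644·25 − 17915 = -1815, so w ≈ -1815/-125 = 14.52.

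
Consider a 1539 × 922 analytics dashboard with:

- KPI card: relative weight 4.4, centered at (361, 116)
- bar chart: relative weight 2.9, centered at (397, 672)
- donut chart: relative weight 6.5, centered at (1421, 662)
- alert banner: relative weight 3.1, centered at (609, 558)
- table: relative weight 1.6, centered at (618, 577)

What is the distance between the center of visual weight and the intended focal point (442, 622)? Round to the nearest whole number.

≈ 378

Σw = 4.4 + 2.9 + 6.5 + 3.1 + 1.6 = 18.5.
x: (4.4·361 + 2.9·397 + 6.5·1421 + 3.1·609 + 1.6·618) / 18.5 = 14852.9 / 18.5 ≈ 802.86
y: (4.4·116 + 2.9·672 + 6.5·662 + 3.1·558 + 1.6·577) / 18.5 = 9415.2 / 18.5 ≈ 508.93
From (442, 622): dx = 360.86, dy = -113.07, so the distance is √(dx²+dy²) ≈ 378.16.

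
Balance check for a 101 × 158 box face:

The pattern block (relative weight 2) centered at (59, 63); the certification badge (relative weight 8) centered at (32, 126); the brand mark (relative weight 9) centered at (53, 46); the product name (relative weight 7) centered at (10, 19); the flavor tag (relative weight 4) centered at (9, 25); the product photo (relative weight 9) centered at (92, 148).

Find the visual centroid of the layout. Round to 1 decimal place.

Σw = 2 + 8 + 9 + 7 + 4 + 9 = 39.
Σw·x = 1785; x̄ = 1785/39 ≈ 45.77.
Σw·y = 3113; ȳ = 3113/39 ≈ 79.82.

(45.8, 79.8)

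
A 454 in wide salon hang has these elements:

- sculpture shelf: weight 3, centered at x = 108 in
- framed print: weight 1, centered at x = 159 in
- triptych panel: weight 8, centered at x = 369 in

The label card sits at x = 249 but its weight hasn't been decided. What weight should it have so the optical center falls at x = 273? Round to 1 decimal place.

Fixed elements: Σw = 3 + 1 + 8 = 12, Σw·x = 3·108 + 1·159 + 8·369 = 3435.
Set Σw·x/Σw = 273: (3435 + 249w) = 273·(12 + w).
Solving: w = (273·12 − 3435) / (249 − 273) = -159 / -24 ≈ 6.62.

w ≈ 6.6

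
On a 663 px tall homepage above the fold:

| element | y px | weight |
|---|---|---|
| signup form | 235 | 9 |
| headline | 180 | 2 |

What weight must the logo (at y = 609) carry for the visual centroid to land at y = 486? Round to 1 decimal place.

w ≈ 23.3

Fixed elements: Σw = 9 + 2 = 11, Σw·y = 9·235 + 2·180 = 2475.
Balance at y = 486 requires (2475 + w·609) / (11 + w) = 486.
Rearranging, w·(609 − 486) = 486·11 − 2475 = 2871, so w ≈ 2871/123 = 23.34.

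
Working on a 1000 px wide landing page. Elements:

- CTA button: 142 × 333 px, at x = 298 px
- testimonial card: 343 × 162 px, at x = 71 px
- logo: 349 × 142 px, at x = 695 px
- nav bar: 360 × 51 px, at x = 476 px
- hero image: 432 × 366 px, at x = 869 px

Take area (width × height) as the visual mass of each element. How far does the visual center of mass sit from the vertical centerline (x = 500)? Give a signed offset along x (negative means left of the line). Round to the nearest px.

≈ 104 px

Areas → weights: CTA button 142·333 = 47286, testimonial card 343·162 = 55566, logo 349·142 = 49558, nav bar 360·51 = 18360, hero image 432·366 = 158112; Σw = 328882.
x-moment: 47286·298 + 55566·71 + 49558·695 + 18360·476 + 158112·869 = 198617912; centroid 198617912/328882 ≈ 603.92.
Against x = 500, that's 603.92 − 500 = 103.92.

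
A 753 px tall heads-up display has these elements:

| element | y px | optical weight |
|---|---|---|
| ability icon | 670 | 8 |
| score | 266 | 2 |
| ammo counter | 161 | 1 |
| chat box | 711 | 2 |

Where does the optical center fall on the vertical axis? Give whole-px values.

y ≈ 575

Total weight = 8 + 2 + 1 + 2 = 13.
y: (8·670 + 2·266 + 1·161 + 2·711) / 13 = 7475 / 13 ≈ 575.00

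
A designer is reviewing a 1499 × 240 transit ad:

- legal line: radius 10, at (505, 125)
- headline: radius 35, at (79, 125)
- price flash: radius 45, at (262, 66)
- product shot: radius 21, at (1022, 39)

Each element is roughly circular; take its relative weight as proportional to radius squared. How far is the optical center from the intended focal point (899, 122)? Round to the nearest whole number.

≈ 603

r² weights: legal line 10² = 100, headline 35² = 1225, price flash 45² = 2025, product shot 21² = 441. Total = 3791.
Σw·x = 100·505 + 1225·79 + 2025·262 + 441·1022 = 1128527, so x̄ = 1128527/3791 ≈ 297.69.
Σw·y = 100·125 + 1225·125 + 2025·66 + 441·39 = 316474, so ȳ = 316474/3791 ≈ 83.48.
Offset from (899, 122): Δx ≈ -601.31, Δy ≈ -38.52; distance = √(Δx² + Δy²) ≈ 602.55.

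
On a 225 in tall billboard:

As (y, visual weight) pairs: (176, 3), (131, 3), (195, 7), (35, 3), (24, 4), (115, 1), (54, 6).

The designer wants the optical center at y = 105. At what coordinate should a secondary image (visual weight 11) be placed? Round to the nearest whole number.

y ≈ 97

With the secondary image, Σw becomes 3 + 3 + 7 + 3 + 4 + 1 + 6 + 11 = 38.
y: need Σw·y = 38·105 = 3990. Existing = 3·176 + 3·131 + 7·195 + 3·35 + 4·24 + 1·115 + 6·54 = 2926. Remainder 1064 / 11 ≈ 96.73.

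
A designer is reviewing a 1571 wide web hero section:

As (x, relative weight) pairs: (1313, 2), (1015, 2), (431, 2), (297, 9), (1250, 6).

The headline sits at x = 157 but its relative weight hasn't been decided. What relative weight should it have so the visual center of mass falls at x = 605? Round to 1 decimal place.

Fixed elements: Σw = 2 + 2 + 2 + 9 + 6 = 21, Σw·x = 2·1313 + 2·1015 + 2·431 + 9·297 + 6·1250 = 15691.
For the centroid to hit 605: (15691 + w·157) / (21 + w) = 605.
Rearranging, w·(157 − 605) = 605·21 − 15691 = -2986, so w ≈ -2986/-448 = 6.67.

w ≈ 6.7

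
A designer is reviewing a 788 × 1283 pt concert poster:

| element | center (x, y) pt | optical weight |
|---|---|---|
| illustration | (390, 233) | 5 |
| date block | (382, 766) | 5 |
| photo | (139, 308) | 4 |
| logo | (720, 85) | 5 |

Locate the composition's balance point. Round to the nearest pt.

Weights sum to 5 + 5 + 4 + 5 = 19.
Σw·x = 5·390 + 5·382 + 4·139 + 5·720 = 8016, so x̄ = 8016/19 ≈ 421.89.
Σw·y = 5·233 + 5·766 + 4·308 + 5·85 = 6652, so ȳ = 6652/19 ≈ 350.11.

(422, 350)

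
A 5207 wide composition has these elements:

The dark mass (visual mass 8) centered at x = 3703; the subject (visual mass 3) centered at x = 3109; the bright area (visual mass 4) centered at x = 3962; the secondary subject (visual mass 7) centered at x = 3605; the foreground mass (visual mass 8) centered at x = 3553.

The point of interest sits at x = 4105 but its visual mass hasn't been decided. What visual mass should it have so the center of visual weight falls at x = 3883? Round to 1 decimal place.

w ≈ 36.2

Known weights sum to 8 + 3 + 4 + 7 + 8 = 30; their moment is 8·3703 + 3·3109 + 4·3962 + 7·3605 + 8·3553 = 108458.
For the centroid to hit 3883: (108458 + w·4105) / (30 + w) = 3883.
Rearranging, w·(4105 − 3883) = 3883·30 − 108458 = 8032, so w ≈ 8032/222 = 36.18.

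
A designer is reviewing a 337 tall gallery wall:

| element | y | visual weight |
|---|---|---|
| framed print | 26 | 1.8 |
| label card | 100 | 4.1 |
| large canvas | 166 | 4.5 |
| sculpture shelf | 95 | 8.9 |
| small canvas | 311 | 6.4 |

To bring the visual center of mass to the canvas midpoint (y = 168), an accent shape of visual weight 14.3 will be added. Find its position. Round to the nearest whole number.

New total weight: (1.8 + 4.1 + 4.5 + 8.9 + 6.4) + 14.3 = 40.0.
y: need Σw·y = 40.0·168 = 6720.0. Existing = 1.8·26 + 4.1·100 + 4.5·166 + 8.9·95 + 6.4·311 = 4039.7. Remainder 2680.3 / 14.3 ≈ 187.43.

y ≈ 187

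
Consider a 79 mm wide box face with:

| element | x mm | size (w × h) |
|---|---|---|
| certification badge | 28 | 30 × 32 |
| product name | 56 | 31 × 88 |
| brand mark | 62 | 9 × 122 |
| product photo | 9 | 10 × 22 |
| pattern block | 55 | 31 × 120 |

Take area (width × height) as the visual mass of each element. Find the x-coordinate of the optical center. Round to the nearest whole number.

x ≈ 52

Areas: certification badge 30·32 = 960, product name 31·88 = 2728, brand mark 9·122 = 1098, product photo 10·22 = 220, pattern block 31·120 = 3720. Total weight = 8726.
Σw·x = 960·28 + 2728·56 + 1098·62 + 220·9 + 3720·55 = 454304, so x̄ = 454304/8726 ≈ 52.06.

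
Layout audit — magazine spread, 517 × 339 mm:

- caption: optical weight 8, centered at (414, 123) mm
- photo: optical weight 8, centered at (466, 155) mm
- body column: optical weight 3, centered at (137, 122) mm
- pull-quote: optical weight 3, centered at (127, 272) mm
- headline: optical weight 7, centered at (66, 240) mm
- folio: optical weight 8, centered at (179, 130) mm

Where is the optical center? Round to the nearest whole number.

(263, 166)

Weights sum to 8 + 8 + 3 + 3 + 7 + 8 = 37.
Σw·x = 8·414 + 8·466 + 3·137 + 3·127 + 7·66 + 8·179 = 9726, so x̄ = 9726/37 ≈ 262.86.
Σw·y = 8·123 + 8·155 + 3·122 + 3·272 + 7·240 + 8·130 = 6126, so ȳ = 6126/37 ≈ 165.57.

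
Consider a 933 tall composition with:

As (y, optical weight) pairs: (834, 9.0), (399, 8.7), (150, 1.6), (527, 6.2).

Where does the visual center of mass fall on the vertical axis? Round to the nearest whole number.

y ≈ 568

Total weight = 9.0 + 8.7 + 1.6 + 6.2 = 25.5.
y-moment: 9.0·834 + 8.7·399 + 1.6·150 + 6.2·527 = 14484.7; centroid 14484.7/25.5 ≈ 568.03.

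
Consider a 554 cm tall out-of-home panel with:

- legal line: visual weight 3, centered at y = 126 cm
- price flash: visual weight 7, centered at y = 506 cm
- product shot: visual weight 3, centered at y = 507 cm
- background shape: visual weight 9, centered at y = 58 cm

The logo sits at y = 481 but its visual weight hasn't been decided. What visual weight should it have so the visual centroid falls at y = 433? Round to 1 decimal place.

Known weights sum to 3 + 7 + 3 + 9 = 22; their moment is 3·126 + 7·506 + 3·507 + 9·58 = 5963.
Set Σw·y/Σw = 433: (5963 + 481w) = 433·(22 + w).
So w = (433·22 − 5963)/(481 − 433) = 3563/48 ≈ 74.23.

w ≈ 74.2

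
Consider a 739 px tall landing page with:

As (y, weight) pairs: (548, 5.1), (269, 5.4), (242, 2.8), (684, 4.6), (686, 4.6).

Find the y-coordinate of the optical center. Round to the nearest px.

y ≈ 499

Total weight = 5.1 + 5.4 + 2.8 + 4.6 + 4.6 = 22.5.
y-moment: 5.1·548 + 5.4·269 + 2.8·242 + 4.6·684 + 4.6·686 = 11227.0; centroid 11227.0/22.5 ≈ 498.98.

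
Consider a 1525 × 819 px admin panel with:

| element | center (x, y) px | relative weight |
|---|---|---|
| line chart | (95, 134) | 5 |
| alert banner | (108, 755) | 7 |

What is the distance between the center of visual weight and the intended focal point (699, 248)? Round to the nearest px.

Total weight = 5 + 7 = 12.
Σw·x = 5·95 + 7·108 = 1231, so x̄ = 1231/12 ≈ 102.58.
Σw·y = 5·134 + 7·755 = 5955, so ȳ = 5955/12 ≈ 496.25.
From (699, 248): dx = -596.42, dy = 248.25, so the distance is √(dx²+dy²) ≈ 646.02.

≈ 646 px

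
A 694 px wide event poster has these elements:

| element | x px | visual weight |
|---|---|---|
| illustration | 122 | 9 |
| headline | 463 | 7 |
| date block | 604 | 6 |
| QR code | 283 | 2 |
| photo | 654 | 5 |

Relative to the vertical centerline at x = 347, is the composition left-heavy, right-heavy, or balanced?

Σw = 9 + 7 + 6 + 2 + 5 = 29.
Σw·x = 9·122 + 7·463 + 6·604 + 2·283 + 5·654 = 11799, so x̄ = 11799/29 ≈ 406.86.
Since 406.9 is right of 347, the composition reads right-heavy.

right-heavy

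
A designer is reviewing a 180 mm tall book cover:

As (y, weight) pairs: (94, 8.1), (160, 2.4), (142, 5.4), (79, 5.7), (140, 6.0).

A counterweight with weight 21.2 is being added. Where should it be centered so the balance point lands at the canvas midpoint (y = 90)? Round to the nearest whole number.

With the counterweight, Σw becomes 8.1 + 2.4 + 5.4 + 5.7 + 6.0 + 21.2 = 48.8.
Along y: (3202.5 + 21.2·y) / 48.8 = 90 (existing moment 8.1·94 + 2.4·160 + 5.4·142 + 5.7·79 + 6.0·140 = 3202.5) ⇒ y = (4392.0 − 3202.5) / 21.2 ≈ 56.11.

y ≈ 56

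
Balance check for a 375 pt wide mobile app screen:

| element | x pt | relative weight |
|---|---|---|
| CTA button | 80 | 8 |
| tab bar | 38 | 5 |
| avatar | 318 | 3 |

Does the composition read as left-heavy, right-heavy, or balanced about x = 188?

Σw = 8 + 5 + 3 = 16.
x: (8·80 + 5·38 + 3·318) / 16 = 1784 / 16 ≈ 111.50
111.5 lies left of the midline 188, so the layout is left-heavy.

left-heavy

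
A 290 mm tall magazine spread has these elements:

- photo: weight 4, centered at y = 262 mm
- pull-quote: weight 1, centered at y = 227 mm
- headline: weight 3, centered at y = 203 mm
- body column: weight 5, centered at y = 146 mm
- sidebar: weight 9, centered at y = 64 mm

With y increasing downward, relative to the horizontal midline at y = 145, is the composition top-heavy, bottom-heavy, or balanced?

Weights sum to 4 + 1 + 3 + 5 + 9 = 22.
Σw·y = 4·262 + 1·227 + 3·203 + 5·146 + 9·64 = 3190, so ȳ = 3190/22 ≈ 145.00.
The centroid 145.00 matches the midline at 145, so the layout is balanced.

balanced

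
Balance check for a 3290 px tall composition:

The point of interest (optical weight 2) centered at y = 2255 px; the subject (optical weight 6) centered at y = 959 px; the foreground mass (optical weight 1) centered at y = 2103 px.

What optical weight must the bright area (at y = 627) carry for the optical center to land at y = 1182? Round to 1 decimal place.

Known weights sum to 2 + 6 + 1 = 9; their moment is 2·2255 + 6·959 + 1·2103 = 12367.
For the centroid to hit 1182: (12367 + w·627) / (9 + w) = 1182.
So w = (1182·9 − 12367)/(627 − 1182) = -1729/-555 ≈ 3.12.

w ≈ 3.1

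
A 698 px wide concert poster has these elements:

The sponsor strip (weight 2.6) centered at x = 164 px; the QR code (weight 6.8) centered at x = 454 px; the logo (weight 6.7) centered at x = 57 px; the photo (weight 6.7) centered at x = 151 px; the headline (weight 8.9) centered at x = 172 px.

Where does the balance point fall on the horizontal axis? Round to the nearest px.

x ≈ 203

Total weight = 2.6 + 6.8 + 6.7 + 6.7 + 8.9 = 31.7.
Σw·x = 2.6·164 + 6.8·454 + 6.7·57 + 6.7·151 + 8.9·172 = 6438.0, so x̄ = 6438.0/31.7 ≈ 203.09.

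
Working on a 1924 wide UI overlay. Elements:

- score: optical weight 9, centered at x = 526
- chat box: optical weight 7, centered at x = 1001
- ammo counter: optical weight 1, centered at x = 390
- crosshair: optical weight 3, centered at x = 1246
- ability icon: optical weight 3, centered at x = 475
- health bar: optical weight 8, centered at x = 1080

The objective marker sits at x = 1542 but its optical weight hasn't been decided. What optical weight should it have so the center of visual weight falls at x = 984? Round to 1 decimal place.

w ≈ 8.2

Existing Σw = 31 (9 + 7 + 1 + 3 + 3 + 8); existing moment 9·526 + 7·1001 + 1·390 + 3·1246 + 3·475 + 8·1080 = 25934.
Balance at x = 984 requires (25934 + w·1542) / (31 + w) = 984.
Rearranging, w·(1542 − 984) = 984·31 − 25934 = 4570, so w ≈ 4570/558 = 8.19.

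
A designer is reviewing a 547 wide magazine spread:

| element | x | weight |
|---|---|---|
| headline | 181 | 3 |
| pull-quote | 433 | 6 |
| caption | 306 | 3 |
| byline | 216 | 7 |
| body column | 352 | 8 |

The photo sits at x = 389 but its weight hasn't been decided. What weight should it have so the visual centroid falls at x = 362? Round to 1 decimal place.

w ≈ 51.4

Fixed elements: Σw = 3 + 6 + 3 + 7 + 8 = 27, Σw·x = 3·181 + 6·433 + 3·306 + 7·216 + 8·352 = 8387.
Set Σw·x/Σw = 362: (8387 + 389w) = 362·(27 + w).
Solving: w = (362·27 − 8387) / (389 − 362) = 1387 / 27 ≈ 51.37.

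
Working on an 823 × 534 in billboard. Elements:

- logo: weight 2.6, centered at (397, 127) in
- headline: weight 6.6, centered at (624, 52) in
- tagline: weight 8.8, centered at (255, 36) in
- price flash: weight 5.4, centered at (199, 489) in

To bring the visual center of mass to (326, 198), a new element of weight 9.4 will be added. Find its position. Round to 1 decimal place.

(236.6, 304.6)

After adding the new element, total weight = 2.6 + 6.6 + 8.8 + 5.4 + 9.4 = 32.8.
x: need Σw·x = 32.8·326 = 10692.8. Existing = 2.6·397 + 6.6·624 + 8.8·255 + 5.4·199 = 8469.2. Remainder 2223.6 / 9.4 ≈ 236.55.
y: need Σw·y = 32.8·198 = 6494.4. Existing = 2.6·127 + 6.6·52 + 8.8·36 + 5.4·489 = 3630.8. Remainder 2863.6 / 9.4 ≈ 304.64.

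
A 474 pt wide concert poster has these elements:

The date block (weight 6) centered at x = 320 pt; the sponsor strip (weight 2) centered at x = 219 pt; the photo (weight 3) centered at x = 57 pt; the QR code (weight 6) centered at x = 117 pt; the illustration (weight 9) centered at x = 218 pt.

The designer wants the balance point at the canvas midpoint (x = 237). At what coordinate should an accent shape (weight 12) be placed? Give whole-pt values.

x ≈ 318

After adding the accent shape, total weight = 6 + 2 + 3 + 6 + 9 + 12 = 38.
x: need Σw·x = 38·237 = 9006. Existing = 6·320 + 2·219 + 3·57 + 6·117 + 9·218 = 5193. Remainder 3813 / 12 ≈ 317.75.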